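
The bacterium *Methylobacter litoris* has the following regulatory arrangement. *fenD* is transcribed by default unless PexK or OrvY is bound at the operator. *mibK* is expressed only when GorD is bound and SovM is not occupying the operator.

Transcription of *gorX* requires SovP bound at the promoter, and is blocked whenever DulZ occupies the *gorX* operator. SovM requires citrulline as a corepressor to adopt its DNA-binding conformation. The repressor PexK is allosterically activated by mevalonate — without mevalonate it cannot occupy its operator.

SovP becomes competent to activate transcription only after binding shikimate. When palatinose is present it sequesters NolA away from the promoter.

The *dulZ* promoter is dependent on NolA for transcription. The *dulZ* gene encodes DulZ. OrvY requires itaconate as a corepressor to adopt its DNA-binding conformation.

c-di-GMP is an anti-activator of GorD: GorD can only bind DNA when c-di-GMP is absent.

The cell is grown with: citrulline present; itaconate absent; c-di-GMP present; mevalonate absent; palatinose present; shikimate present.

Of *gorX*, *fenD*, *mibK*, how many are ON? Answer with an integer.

2

Shikimate is present, so SovP is active.
Palatinose is present, so NolA is inactive.
Required activator NolA is absent, so *dulZ* is not transcribed.
So DulZ is not produced.
No repressor is bound and SovP is active, so *gorX* is transcribed.
→ *gorX* is ON.
Mevalonate is absent, so PexK is inactive.
Itaconate is absent, so OrvY is inactive.
With no repressor bound, *fenD* is transcribed.
→ *fenD* is ON.
Citrulline is present, so SovM is active.
c-di-GMP is present, so GorD is inactive.
With repressor SovM bound, *mibK* is not transcribed.
→ *mibK* is OFF.
2 of the 3 genes are transcribed.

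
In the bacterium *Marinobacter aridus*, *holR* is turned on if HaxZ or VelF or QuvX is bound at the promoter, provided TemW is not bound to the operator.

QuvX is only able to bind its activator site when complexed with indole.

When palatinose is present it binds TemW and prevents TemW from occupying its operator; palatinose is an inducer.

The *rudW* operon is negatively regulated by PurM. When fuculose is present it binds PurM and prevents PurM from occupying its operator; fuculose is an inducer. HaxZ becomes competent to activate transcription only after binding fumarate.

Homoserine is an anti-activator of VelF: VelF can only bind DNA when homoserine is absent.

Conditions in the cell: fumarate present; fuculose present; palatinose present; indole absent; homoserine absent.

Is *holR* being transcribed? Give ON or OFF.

Palatinose is present, so TemW is inactive.
Fumarate is present, so HaxZ is active.
Homoserine is absent, so VelF is active.
Indole is absent, so QuvX is inactive.
Activator HaxZ is present, so *holR* is transcribed.

ON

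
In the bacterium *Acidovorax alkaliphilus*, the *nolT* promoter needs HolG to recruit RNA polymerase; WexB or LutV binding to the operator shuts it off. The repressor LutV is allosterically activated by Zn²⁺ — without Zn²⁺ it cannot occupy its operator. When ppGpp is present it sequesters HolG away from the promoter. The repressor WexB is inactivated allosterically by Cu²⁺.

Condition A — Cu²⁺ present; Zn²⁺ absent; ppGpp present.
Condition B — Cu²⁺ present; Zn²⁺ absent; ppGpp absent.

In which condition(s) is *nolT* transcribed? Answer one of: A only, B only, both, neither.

B only

Condition A:
Cu²⁺ is present, so WexB is inactive.
Zn²⁺ is absent, so LutV is inactive.
ppGpp is present, so HolG is inactive.
Required activator HolG is absent, so *nolT* is not transcribed.
→ *nolT* is OFF in A.
Condition B:
Cu²⁺ is present, so WexB is inactive.
Zn²⁺ is absent, so LutV is inactive.
ppGpp is absent, so HolG is active.
No repressor is bound and HolG is active, so *nolT* is transcribed.
→ *nolT* is ON in B.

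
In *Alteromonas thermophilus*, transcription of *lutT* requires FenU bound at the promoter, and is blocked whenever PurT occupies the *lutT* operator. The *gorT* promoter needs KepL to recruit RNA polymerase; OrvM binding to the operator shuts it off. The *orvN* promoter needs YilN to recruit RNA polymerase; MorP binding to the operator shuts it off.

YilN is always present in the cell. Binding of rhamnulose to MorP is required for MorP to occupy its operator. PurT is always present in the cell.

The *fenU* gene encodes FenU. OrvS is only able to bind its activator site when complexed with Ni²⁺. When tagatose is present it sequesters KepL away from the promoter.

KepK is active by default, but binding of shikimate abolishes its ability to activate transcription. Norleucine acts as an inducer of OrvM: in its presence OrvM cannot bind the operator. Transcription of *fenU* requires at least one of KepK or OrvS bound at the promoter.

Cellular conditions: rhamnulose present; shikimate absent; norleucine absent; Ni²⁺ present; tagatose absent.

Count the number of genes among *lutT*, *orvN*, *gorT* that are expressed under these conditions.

0

Shikimate is absent, so KepK is active.
Ni²⁺ is present, so OrvS is active.
Activator KepK is present, so *fenU* is transcribed.
So FenU is produced and active.
PurT is produced constitutively and is active.
With repressor PurT bound, *lutT* is not transcribed.
→ *lutT* is OFF.
Rhamnulose is present, so MorP is active.
YilN is produced constitutively and is active.
With repressor MorP bound, *orvN* is not transcribed.
→ *orvN* is OFF.
Tagatose is absent, so KepL is active.
Norleucine is absent, so OrvM is active.
With repressor OrvM bound, *gorT* is not transcribed.
→ *gorT* is OFF.
0 of the 3 genes are transcribed.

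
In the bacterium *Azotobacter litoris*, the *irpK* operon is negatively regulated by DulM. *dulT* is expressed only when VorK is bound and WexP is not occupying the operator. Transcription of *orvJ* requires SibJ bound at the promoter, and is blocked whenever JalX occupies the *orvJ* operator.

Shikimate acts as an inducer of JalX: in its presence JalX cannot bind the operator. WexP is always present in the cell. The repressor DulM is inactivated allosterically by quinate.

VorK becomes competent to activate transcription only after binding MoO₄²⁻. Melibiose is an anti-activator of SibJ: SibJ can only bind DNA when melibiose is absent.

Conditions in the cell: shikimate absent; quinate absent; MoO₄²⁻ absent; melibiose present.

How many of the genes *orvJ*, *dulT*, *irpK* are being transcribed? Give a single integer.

Melibiose is present, so SibJ is inactive.
Shikimate is absent, so JalX is active.
With repressor JalX bound, *orvJ* is not transcribed.
→ *orvJ* is OFF.
MoO₄²⁻ is absent, so VorK is inactive.
WexP is produced constitutively and is active.
With repressor WexP bound, *dulT* is not transcribed.
→ *dulT* is OFF.
Quinate is absent, so DulM is active.
With repressor DulM bound, *irpK* is not transcribed.
→ *irpK* is OFF.
0 of the 3 genes are transcribed.

0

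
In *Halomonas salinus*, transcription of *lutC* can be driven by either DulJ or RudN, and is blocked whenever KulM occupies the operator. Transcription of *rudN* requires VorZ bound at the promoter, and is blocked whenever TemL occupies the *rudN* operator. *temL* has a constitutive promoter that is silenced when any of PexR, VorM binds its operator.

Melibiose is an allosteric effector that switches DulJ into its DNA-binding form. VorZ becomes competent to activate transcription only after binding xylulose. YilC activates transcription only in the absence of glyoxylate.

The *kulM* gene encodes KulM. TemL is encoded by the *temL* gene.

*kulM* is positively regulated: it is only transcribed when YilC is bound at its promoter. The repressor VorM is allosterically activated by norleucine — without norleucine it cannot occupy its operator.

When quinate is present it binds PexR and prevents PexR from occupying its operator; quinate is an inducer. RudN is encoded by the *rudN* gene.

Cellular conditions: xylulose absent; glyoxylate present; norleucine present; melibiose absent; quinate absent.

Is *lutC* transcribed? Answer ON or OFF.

OFF

Melibiose is absent, so DulJ is inactive.
Glyoxylate is present, so YilC is inactive.
Required activator YilC is absent, so *kulM* is not transcribed.
So KulM is not produced.
Quinate is absent, so PexR is active.
Norleucine is present, so VorM is active.
With repressor PexR bound, *temL* is not transcribed.
So TemL is not produced.
Xylulose is absent, so VorZ is inactive.
Required activator VorZ is absent, so *rudN* is not transcribed.
So RudN is not produced.
No activator is available at the *lutC* promoter, so *lutC* is not transcribed.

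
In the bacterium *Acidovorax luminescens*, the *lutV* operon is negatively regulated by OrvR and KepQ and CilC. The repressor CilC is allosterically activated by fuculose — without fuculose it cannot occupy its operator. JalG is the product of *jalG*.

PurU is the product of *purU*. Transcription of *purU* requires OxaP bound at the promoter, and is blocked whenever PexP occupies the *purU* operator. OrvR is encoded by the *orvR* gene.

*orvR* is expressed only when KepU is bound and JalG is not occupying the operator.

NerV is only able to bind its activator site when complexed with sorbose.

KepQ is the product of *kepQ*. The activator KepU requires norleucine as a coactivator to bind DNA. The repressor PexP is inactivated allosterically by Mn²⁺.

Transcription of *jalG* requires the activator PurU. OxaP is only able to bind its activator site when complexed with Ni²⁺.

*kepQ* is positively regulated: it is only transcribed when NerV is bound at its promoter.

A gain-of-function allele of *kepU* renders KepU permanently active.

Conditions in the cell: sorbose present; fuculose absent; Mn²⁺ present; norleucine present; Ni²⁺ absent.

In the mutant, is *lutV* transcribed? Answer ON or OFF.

Ni²⁺ is absent, so OxaP is inactive.
Mn²⁺ is present, so PexP is inactive.
Required activator OxaP is absent, so *purU* is not transcribed.
So PurU is not produced.
Required activator PurU is absent, so *jalG* is not transcribed.
So JalG is not produced.
KepU is constitutively active in this strain.
No repressor is bound and KepU is active, so *orvR* is transcribed.
So OrvR is produced and active.
Sorbose is present, so NerV is active.
No repressor is bound and NerV is active, so *kepQ* is transcribed.
So KepQ is produced and active.
Fuculose is absent, so CilC is inactive.
With repressor OrvR bound, *lutV* is not transcribed.

OFF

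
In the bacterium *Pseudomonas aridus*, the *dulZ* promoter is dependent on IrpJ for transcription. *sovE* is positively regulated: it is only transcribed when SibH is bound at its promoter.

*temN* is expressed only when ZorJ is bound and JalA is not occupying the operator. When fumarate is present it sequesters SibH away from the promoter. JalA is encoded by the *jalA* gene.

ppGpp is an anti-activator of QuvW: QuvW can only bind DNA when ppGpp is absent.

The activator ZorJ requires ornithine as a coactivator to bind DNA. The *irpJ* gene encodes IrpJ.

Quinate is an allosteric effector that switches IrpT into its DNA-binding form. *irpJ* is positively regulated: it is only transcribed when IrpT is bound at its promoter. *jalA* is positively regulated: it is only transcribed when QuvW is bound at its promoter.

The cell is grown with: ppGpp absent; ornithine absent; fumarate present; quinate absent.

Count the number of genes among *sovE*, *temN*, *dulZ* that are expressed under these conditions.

Fumarate is present, so SibH is inactive.
Required activator SibH is absent, so *sovE* is not transcribed.
→ *sovE* is OFF.
Ornithine is absent, so ZorJ is inactive.
ppGpp is absent, so QuvW is active.
No repressor is bound and QuvW is active, so *jalA* is transcribed.
So JalA is produced and active.
With repressor JalA bound, *temN* is not transcribed.
→ *temN* is OFF.
Quinate is absent, so IrpT is inactive.
Required activator IrpT is absent, so *irpJ* is not transcribed.
So IrpJ is not produced.
Required activator IrpJ is absent, so *dulZ* is not transcribed.
→ *dulZ* is OFF.
0 of the 3 genes are transcribed.

0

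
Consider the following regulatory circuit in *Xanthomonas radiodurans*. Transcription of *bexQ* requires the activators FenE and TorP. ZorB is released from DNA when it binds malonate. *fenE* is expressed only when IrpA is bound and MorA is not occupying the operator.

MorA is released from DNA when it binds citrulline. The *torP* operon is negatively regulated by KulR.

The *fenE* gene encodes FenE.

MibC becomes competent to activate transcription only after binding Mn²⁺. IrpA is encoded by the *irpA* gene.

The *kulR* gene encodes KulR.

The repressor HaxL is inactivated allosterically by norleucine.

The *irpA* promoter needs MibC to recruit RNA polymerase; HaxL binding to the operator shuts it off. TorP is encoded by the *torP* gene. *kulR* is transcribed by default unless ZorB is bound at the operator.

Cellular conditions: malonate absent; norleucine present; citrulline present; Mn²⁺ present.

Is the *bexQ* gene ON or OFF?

Citrulline is present, so MorA is inactive.
Mn²⁺ is present, so MibC is active.
Norleucine is present, so HaxL is inactive.
No repressor is bound and MibC is active, so *irpA* is transcribed.
So IrpA is produced and active.
No repressor is bound and IrpA is active, so *fenE* is transcribed.
So FenE is produced and active.
Malonate is absent, so ZorB is active.
With repressor ZorB bound, *kulR* is not transcribed.
So KulR is not produced.
With no repressor bound, *torP* is transcribed.
So TorP is produced and active.
No repressor is bound and FenE and TorP are active, so *bexQ* is transcribed.

ON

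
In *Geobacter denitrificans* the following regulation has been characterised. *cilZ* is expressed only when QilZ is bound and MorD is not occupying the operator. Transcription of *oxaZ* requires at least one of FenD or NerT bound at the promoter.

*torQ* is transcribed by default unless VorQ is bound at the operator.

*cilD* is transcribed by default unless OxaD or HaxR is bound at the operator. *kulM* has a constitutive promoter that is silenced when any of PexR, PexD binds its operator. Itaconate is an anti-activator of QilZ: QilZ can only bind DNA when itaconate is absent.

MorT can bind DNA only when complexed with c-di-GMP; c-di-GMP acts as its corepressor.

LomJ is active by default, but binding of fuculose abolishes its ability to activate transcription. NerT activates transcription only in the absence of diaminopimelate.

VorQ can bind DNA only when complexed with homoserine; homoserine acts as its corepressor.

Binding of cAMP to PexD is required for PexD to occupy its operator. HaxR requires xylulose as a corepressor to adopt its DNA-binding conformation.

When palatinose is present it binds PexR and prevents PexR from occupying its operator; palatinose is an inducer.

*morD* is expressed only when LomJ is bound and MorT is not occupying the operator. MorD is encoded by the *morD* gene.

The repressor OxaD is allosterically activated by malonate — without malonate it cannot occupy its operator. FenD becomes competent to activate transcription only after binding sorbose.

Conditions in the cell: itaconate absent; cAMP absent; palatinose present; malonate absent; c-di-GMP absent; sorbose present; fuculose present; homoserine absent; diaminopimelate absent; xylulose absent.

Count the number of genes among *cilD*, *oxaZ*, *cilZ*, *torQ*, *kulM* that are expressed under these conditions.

5

Malonate is absent, so OxaD is inactive.
Xylulose is absent, so HaxR is inactive.
With no repressor bound, *cilD* is transcribed.
→ *cilD* is ON.
Sorbose is present, so FenD is active.
Diaminopimelate is absent, so NerT is active.
Activator FenD is present, so *oxaZ* is transcribed.
→ *oxaZ* is ON.
Itaconate is absent, so QilZ is active.
Fuculose is present, so LomJ is inactive.
c-di-GMP is absent, so MorT is inactive.
Required activator LomJ is absent, so *morD* is not transcribed.
So MorD is not produced.
No repressor is bound and QilZ is active, so *cilZ* is transcribed.
→ *cilZ* is ON.
Homoserine is absent, so VorQ is inactive.
With no repressor bound, *torQ* is transcribed.
→ *torQ* is ON.
Palatinose is present, so PexR is inactive.
cAMP is absent, so PexD is inactive.
With no repressor bound, *kulM* is transcribed.
→ *kulM* is ON.
5 of the 5 genes are transcribed.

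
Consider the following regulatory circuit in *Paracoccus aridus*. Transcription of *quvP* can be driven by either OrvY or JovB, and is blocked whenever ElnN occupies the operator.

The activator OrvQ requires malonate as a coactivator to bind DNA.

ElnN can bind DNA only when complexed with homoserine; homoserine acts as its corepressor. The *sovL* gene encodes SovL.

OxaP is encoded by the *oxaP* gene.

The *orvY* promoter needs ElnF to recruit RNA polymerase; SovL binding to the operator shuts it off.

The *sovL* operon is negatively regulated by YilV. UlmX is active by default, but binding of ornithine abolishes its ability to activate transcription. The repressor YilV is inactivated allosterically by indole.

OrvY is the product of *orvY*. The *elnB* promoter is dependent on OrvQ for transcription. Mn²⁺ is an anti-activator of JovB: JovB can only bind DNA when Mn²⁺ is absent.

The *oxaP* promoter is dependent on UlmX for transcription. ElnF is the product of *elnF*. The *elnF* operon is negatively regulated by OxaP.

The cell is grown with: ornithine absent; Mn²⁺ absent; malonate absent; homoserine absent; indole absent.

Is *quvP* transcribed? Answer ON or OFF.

ON

Homoserine is absent, so ElnN is inactive.
Indole is absent, so YilV is active.
With repressor YilV bound, *sovL* is not transcribed.
So SovL is not produced.
Ornithine is absent, so UlmX is active.
No repressor is bound and UlmX is active, so *oxaP* is transcribed.
So OxaP is produced and active.
With repressor OxaP bound, *elnF* is not transcribed.
So ElnF is not produced.
Required activator ElnF is absent, so *orvY* is not transcribed.
So OrvY is not produced.
Mn²⁺ is absent, so JovB is active.
Activator JovB is present, so *quvP* is transcribed.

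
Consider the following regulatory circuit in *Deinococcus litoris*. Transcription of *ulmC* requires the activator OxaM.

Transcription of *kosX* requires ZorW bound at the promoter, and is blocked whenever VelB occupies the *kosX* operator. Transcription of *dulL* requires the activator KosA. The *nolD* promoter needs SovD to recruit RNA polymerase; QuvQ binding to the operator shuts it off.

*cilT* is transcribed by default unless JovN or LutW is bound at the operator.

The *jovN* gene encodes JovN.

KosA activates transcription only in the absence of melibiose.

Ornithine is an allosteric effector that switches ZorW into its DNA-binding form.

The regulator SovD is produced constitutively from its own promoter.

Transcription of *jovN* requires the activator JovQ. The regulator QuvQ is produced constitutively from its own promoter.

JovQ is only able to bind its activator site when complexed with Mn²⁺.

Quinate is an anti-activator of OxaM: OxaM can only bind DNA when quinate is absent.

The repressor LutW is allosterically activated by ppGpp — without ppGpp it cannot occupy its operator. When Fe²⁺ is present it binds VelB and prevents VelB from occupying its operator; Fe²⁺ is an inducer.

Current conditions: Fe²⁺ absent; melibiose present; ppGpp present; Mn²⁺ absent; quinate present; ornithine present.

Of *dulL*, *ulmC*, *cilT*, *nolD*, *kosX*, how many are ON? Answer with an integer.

Melibiose is present, so KosA is inactive.
Required activator KosA is absent, so *dulL* is not transcribed.
→ *dulL* is OFF.
Quinate is present, so OxaM is inactive.
Required activator OxaM is absent, so *ulmC* is not transcribed.
→ *ulmC* is OFF.
Mn²⁺ is absent, so JovQ is inactive.
Required activator JovQ is absent, so *jovN* is not transcribed.
So JovN is not produced.
ppGpp is present, so LutW is active.
With repressor LutW bound, *cilT* is not transcribed.
→ *cilT* is OFF.
QuvQ is produced constitutively and is active.
SovD is produced constitutively and is active.
With repressor QuvQ bound, *nolD* is not transcribed.
→ *nolD* is OFF.
Ornithine is present, so ZorW is active.
Fe²⁺ is absent, so VelB is active.
With repressor VelB bound, *kosX* is not transcribed.
→ *kosX* is OFF.
0 of the 5 genes are transcribed.

0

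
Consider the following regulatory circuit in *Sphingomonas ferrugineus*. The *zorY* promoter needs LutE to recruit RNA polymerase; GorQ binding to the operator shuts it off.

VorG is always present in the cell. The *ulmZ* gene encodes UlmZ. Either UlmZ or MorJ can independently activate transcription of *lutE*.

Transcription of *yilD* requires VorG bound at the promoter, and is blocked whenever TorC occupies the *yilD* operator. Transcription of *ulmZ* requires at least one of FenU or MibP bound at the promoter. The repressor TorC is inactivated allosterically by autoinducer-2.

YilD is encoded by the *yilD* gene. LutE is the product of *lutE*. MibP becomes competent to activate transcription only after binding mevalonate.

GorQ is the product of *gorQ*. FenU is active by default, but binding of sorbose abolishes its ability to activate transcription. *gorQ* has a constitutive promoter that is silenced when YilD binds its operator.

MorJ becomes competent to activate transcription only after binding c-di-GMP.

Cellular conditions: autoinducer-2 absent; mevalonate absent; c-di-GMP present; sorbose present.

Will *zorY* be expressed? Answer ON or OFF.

OFF

Sorbose is present, so FenU is inactive.
Mevalonate is absent, so MibP is inactive.
No activator is available at the *ulmZ* promoter, so *ulmZ* is not transcribed.
So UlmZ is not produced.
c-di-GMP is present, so MorJ is active.
Activator MorJ is present, so *lutE* is transcribed.
So LutE is produced and active.
VorG is produced constitutively and is active.
Autoinducer-2 is absent, so TorC is active.
With repressor TorC bound, *yilD* is not transcribed.
So YilD is not produced.
With no repressor bound, *gorQ* is transcribed.
So GorQ is produced and active.
With repressor GorQ bound, *zorY* is not transcribed.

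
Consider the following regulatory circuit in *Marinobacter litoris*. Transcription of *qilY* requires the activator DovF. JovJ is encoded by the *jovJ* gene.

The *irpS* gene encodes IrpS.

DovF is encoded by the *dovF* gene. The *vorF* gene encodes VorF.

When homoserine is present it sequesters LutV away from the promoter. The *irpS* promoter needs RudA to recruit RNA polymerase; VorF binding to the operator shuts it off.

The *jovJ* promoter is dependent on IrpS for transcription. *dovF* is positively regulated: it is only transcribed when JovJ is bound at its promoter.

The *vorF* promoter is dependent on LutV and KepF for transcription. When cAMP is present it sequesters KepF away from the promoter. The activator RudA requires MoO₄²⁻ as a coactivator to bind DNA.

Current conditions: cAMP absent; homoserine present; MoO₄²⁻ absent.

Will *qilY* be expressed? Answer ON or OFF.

OFF

Homoserine is present, so LutV is inactive.
cAMP is absent, so KepF is active.
Required activator LutV is absent, so *vorF* is not transcribed.
So VorF is not produced.
MoO₄²⁻ is absent, so RudA is inactive.
Required activator RudA is absent, so *irpS* is not transcribed.
So IrpS is not produced.
Required activator IrpS is absent, so *jovJ* is not transcribed.
So JovJ is not produced.
Required activator JovJ is absent, so *dovF* is not transcribed.
So DovF is not produced.
Required activator DovF is absent, so *qilY* is not transcribed.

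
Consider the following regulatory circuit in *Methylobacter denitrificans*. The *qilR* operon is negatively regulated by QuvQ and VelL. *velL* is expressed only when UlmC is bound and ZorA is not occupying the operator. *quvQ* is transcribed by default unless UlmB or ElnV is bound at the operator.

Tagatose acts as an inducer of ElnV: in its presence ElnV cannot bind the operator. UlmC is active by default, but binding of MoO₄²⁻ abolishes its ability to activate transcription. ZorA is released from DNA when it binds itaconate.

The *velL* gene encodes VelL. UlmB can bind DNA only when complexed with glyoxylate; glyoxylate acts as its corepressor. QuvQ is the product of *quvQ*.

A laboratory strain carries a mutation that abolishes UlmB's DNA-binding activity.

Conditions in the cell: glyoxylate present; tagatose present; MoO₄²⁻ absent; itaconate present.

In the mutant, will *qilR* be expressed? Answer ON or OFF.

UlmB is non-functional in this strain, so it has no effect.
Tagatose is present, so ElnV is inactive.
With no repressor bound, *quvQ* is transcribed.
So QuvQ is produced and active.
Itaconate is present, so ZorA is inactive.
MoO₄²⁻ is absent, so UlmC is active.
No repressor is bound and UlmC is active, so *velL* is transcribed.
So VelL is produced and active.
With repressor QuvQ bound, *qilR* is not transcribed.

OFF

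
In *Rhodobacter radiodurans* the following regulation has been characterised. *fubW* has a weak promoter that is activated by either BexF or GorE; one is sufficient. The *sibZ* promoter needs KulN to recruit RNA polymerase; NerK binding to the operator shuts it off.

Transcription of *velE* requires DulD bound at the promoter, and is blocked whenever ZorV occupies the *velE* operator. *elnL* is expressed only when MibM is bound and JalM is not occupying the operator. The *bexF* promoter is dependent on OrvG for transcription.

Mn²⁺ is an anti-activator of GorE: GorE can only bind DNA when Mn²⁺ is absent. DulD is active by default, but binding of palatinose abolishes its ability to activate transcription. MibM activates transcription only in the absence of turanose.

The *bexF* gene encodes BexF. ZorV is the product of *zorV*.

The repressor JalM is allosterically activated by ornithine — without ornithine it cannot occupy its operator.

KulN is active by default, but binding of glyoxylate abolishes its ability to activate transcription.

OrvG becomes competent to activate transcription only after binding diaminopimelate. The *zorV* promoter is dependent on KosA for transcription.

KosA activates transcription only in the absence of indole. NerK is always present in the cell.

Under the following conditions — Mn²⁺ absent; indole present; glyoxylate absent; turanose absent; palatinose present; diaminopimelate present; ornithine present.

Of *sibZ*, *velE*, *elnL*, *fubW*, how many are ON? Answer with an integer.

1

Glyoxylate is absent, so KulN is active.
NerK is produced constitutively and is active.
With repressor NerK bound, *sibZ* is not transcribed.
→ *sibZ* is OFF.
Indole is present, so KosA is inactive.
Required activator KosA is absent, so *zorV* is not transcribed.
So ZorV is not produced.
Palatinose is present, so DulD is inactive.
Required activator DulD is absent, so *velE* is not transcribed.
→ *velE* is OFF.
Ornithine is present, so JalM is active.
Turanose is absent, so MibM is active.
With repressor JalM bound, *elnL* is not transcribed.
→ *elnL* is OFF.
Diaminopimelate is present, so OrvG is active.
No repressor is bound and OrvG is active, so *bexF* is transcribed.
So BexF is produced and active.
Mn²⁺ is absent, so GorE is active.
Activator BexF is present, so *fubW* is transcribed.
→ *fubW* is ON.
1 of the 4 genes is transcribed.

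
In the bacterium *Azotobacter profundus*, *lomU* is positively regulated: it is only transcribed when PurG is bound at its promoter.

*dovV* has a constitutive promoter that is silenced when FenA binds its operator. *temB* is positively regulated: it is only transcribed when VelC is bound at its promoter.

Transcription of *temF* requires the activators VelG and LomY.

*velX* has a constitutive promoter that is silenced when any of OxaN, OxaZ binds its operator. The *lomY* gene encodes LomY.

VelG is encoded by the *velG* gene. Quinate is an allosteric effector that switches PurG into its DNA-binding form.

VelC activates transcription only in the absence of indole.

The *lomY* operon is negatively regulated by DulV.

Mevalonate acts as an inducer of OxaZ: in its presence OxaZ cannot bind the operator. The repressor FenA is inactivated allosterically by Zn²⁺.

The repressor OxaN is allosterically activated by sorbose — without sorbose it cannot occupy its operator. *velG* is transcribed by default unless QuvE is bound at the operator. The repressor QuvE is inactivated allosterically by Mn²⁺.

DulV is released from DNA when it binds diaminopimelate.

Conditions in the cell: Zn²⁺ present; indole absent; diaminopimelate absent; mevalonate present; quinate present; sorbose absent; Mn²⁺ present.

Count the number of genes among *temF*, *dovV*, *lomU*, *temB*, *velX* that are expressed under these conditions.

Mn²⁺ is present, so QuvE is inactive.
With no repressor bound, *velG* is transcribed.
So VelG is produced and active.
Diaminopimelate is absent, so DulV is active.
With repressor DulV bound, *lomY* is not transcribed.
So LomY is not produced.
Required activator LomY is absent, so *temF* is not transcribed.
→ *temF* is OFF.
Zn²⁺ is present, so FenA is inactive.
With no repressor bound, *dovV* is transcribed.
→ *dovV* is ON.
Quinate is present, so PurG is active.
No repressor is bound and PurG is active, so *lomU* is transcribed.
→ *lomU* is ON.
Indole is absent, so VelC is active.
No repressor is bound and VelC is active, so *temB* is transcribed.
→ *temB* is ON.
Sorbose is absent, so OxaN is inactive.
Mevalonate is present, so OxaZ is inactive.
With no repressor bound, *velX* is transcribed.
→ *velX* is ON.
4 of the 5 genes are transcribed.

4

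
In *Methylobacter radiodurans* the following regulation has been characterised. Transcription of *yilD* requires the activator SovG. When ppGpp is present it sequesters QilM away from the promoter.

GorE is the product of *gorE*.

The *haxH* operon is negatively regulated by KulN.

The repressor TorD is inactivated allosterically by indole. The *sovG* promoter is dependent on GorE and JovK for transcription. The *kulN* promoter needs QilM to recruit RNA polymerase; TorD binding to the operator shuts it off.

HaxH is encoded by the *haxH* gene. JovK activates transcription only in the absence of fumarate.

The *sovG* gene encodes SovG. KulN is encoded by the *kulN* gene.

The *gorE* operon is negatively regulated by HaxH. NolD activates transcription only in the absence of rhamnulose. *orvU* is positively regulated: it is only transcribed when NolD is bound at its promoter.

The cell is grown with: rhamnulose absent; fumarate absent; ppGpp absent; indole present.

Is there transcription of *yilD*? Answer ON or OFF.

ON

Indole is present, so TorD is inactive.
ppGpp is absent, so QilM is active.
No repressor is bound and QilM is active, so *kulN* is transcribed.
So KulN is produced and active.
With repressor KulN bound, *haxH* is not transcribed.
So HaxH is not produced.
With no repressor bound, *gorE* is transcribed.
So GorE is produced and active.
Fumarate is absent, so JovK is active.
No repressor is bound and GorE and JovK are active, so *sovG* is transcribed.
So SovG is produced and active.
No repressor is bound and SovG is active, so *yilD* is transcribed.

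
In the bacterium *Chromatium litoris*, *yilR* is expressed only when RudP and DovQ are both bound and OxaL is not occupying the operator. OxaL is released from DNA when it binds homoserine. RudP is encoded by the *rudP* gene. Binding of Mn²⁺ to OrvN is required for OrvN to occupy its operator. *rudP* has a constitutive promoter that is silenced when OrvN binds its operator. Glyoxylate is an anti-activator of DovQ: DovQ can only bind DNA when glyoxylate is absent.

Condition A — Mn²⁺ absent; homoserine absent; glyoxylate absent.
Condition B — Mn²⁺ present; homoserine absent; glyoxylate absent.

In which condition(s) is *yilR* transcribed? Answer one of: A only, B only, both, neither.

neither

Condition A:
Mn²⁺ is absent, so OrvN is inactive.
With no repressor bound, *rudP* is transcribed.
So RudP is produced and active.
Homoserine is absent, so OxaL is active.
Glyoxylate is absent, so DovQ is active.
With repressor OxaL bound, *yilR* is not transcribed.
→ *yilR* is OFF in A.
Condition B:
Mn²⁺ is present, so OrvN is active.
With repressor OrvN bound, *rudP* is not transcribed.
So RudP is not produced.
Homoserine is absent, so OxaL is active.
Glyoxylate is absent, so DovQ is active.
With repressor OxaL bound, *yilR* is not transcribed.
→ *yilR* is OFF in B.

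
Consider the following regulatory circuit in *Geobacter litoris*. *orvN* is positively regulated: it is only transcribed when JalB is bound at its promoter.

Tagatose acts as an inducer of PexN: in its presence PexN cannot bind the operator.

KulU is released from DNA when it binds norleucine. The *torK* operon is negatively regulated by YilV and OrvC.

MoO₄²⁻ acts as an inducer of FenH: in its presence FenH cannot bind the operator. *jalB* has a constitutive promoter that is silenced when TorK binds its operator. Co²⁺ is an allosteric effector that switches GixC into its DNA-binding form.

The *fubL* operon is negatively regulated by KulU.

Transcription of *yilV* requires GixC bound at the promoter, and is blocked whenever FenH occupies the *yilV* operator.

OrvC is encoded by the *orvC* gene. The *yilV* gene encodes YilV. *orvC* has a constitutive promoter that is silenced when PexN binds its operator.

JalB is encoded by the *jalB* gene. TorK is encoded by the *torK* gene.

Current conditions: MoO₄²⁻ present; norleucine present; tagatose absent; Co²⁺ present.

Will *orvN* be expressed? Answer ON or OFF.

ON

MoO₄²⁻ is present, so FenH is inactive.
Co²⁺ is present, so GixC is active.
No repressor is bound and GixC is active, so *yilV* is transcribed.
So YilV is produced and active.
Tagatose is absent, so PexN is active.
With repressor PexN bound, *orvC* is not transcribed.
So OrvC is not produced.
With repressor YilV bound, *torK* is not transcribed.
So TorK is not produced.
With no repressor bound, *jalB* is transcribed.
So JalB is produced and active.
No repressor is bound and JalB is active, so *orvN* is transcribed.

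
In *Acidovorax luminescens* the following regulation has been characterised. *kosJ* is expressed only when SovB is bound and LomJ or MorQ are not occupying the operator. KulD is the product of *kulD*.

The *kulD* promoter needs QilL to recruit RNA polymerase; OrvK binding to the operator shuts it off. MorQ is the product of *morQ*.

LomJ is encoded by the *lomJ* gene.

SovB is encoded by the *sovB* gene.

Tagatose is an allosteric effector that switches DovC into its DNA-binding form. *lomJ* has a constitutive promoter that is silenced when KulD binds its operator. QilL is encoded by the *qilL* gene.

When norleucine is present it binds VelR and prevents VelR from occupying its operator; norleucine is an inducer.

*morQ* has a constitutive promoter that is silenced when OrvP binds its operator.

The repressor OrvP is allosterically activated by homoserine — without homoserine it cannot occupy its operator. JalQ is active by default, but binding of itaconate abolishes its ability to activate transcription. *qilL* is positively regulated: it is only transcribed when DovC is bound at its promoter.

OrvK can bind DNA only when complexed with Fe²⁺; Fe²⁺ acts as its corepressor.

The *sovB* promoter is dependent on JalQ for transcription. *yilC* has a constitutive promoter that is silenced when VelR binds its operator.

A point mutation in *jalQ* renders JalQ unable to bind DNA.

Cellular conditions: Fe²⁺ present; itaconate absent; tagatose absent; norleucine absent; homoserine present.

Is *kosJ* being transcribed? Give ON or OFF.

Tagatose is absent, so DovC is inactive.
Required activator DovC is absent, so *qilL* is not transcribed.
So QilL is not produced.
Fe²⁺ is present, so OrvK is active.
With repressor OrvK bound, *kulD* is not transcribed.
So KulD is not produced.
With no repressor bound, *lomJ* is transcribed.
So LomJ is produced and active.
Homoserine is present, so OrvP is active.
With repressor OrvP bound, *morQ* is not transcribed.
So MorQ is not produced.
JalQ is non-functional in this strain, so it has no effect.
Required activator JalQ is absent, so *sovB* is not transcribed.
So SovB is not produced.
With repressor LomJ bound, *kosJ* is not transcribed.

OFF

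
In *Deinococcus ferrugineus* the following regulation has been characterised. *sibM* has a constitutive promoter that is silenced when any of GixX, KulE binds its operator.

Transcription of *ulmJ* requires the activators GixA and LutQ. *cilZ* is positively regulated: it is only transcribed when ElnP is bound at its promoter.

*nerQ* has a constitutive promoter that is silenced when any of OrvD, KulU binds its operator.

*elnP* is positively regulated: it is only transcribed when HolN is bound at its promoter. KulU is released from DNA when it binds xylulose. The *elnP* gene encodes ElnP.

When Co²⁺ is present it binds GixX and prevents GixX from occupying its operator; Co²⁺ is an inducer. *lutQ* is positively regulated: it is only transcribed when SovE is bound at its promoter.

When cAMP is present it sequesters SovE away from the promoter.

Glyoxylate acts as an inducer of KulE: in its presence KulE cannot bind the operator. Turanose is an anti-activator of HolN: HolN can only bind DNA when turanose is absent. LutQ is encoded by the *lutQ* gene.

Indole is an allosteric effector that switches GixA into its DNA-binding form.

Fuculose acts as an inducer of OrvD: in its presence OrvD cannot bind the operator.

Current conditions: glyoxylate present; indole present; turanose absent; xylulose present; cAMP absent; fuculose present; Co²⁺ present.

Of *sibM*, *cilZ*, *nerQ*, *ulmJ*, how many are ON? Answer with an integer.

Co²⁺ is present, so GixX is inactive.
Glyoxylate is present, so KulE is inactive.
With no repressor bound, *sibM* is transcribed.
→ *sibM* is ON.
Turanose is absent, so HolN is active.
No repressor is bound and HolN is active, so *elnP* is transcribed.
So ElnP is produced and active.
No repressor is bound and ElnP is active, so *cilZ* is transcribed.
→ *cilZ* is ON.
Fuculose is present, so OrvD is inactive.
Xylulose is present, so KulU is inactive.
With no repressor bound, *nerQ* is transcribed.
→ *nerQ* is ON.
Indole is present, so GixA is active.
cAMP is absent, so SovE is active.
No repressor is bound and SovE is active, so *lutQ* is transcribed.
So LutQ is produced and active.
No repressor is bound and GixA and LutQ are active, so *ulmJ* is transcribed.
→ *ulmJ* is ON.
4 of the 4 genes are transcribed.

4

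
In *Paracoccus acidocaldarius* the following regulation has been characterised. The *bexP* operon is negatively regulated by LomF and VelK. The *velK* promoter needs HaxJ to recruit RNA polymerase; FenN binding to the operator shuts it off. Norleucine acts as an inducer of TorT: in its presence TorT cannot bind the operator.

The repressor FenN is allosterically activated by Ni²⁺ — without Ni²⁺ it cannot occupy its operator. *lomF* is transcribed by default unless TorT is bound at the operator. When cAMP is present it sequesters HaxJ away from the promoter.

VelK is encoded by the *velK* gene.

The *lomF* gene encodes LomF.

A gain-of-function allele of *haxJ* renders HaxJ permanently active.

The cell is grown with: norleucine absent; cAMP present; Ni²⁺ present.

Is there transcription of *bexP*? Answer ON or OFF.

ON

Norleucine is absent, so TorT is active.
With repressor TorT bound, *lomF* is not transcribed.
So LomF is not produced.
Ni²⁺ is present, so FenN is active.
HaxJ is constitutively active in this strain.
With repressor FenN bound, *velK* is not transcribed.
So VelK is not produced.
With no repressor bound, *bexP* is transcribed.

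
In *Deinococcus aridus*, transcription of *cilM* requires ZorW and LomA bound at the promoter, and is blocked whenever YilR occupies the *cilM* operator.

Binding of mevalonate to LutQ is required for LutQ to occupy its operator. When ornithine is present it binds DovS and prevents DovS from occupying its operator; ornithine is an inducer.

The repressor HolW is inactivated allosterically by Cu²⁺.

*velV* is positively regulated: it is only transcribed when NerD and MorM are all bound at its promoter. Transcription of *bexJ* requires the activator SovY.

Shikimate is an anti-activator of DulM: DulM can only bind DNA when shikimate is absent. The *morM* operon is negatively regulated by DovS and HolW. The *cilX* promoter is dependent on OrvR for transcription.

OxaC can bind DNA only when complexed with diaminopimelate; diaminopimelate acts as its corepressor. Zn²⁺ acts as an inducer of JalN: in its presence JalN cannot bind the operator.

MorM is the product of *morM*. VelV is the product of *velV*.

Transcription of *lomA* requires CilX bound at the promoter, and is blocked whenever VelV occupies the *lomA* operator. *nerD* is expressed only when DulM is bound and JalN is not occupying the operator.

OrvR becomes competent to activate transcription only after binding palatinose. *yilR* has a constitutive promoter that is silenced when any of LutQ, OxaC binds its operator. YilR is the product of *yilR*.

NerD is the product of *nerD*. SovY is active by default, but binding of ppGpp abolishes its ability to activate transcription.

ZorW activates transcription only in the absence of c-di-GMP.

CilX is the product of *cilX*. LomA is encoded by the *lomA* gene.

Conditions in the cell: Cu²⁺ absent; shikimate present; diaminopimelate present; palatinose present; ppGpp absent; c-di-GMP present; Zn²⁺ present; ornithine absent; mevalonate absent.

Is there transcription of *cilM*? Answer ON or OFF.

OFF

c-di-GMP is present, so ZorW is inactive.
Mevalonate is absent, so LutQ is inactive.
Diaminopimelate is present, so OxaC is active.
With repressor OxaC bound, *yilR* is not transcribed.
So YilR is not produced.
Palatinose is present, so OrvR is active.
No repressor is bound and OrvR is active, so *cilX* is transcribed.
So CilX is produced and active.
Shikimate is present, so DulM is inactive.
Zn²⁺ is present, so JalN is inactive.
Required activator DulM is absent, so *nerD* is not transcribed.
So NerD is not produced.
Ornithine is absent, so DovS is active.
Cu²⁺ is absent, so HolW is active.
With repressor DovS bound, *morM* is not transcribed.
So MorM is not produced.
Required activator NerD is absent, so *velV* is not transcribed.
So VelV is not produced.
No repressor is bound and CilX is active, so *lomA* is transcribed.
So LomA is produced and active.
Required activator ZorW is absent, so *cilM* is not transcribed.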